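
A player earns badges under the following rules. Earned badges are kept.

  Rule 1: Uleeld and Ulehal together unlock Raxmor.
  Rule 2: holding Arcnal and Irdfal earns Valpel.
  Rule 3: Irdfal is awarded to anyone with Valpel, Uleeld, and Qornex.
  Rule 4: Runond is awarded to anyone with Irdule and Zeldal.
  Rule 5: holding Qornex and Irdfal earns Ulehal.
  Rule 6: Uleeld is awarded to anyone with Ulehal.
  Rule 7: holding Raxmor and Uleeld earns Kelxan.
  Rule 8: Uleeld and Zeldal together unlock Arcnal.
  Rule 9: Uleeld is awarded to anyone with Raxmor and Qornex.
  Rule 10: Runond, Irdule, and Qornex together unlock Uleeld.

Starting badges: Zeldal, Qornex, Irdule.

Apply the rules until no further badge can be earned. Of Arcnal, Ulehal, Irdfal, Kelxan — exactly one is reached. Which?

With Irdule and Zeldal, Runond is earned (Rule 4).
With Runond, Irdule, and Qornex, Uleeld is earned (Rule 10).
With Uleeld and Zeldal, Arcnal is earned (Rule 8).
Ulehal would need Qornex and Irdfal (Rule 5), but Irdfal is never earned. Irdfal would need Valpel, Uleeld, and Qornex (Rule 3), but Valpel is never earned. Kelxan would need Raxmor and Uleeld (Rule 7), but Raxmor is never earned.

Arcnal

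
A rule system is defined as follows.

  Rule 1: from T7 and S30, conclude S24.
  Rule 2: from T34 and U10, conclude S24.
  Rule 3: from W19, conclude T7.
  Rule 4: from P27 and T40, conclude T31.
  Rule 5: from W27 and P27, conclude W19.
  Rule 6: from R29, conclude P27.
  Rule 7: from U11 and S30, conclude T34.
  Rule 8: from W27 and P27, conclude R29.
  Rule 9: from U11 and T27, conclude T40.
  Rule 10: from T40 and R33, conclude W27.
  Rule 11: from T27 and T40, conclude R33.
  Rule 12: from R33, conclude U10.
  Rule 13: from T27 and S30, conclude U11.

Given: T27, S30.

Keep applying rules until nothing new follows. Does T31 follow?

No

T31 would need P27 and T40 (Rule 4), but P27 is never established.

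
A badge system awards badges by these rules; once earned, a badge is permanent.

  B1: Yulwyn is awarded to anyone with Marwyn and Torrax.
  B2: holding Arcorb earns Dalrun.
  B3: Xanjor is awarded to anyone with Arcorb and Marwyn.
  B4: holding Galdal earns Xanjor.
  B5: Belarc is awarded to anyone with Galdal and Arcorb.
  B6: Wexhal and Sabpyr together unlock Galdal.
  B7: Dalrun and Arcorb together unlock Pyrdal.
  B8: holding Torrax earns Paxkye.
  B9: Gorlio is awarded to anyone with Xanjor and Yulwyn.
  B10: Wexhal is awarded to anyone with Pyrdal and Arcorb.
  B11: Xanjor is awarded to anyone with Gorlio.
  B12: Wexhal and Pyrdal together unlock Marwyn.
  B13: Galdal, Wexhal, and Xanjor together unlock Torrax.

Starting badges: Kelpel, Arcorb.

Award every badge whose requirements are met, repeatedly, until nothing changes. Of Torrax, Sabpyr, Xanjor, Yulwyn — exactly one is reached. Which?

Xanjor

With Arcorb, Dalrun is earned (B2).
With Dalrun and Arcorb, Pyrdal is earned (B7).
With Pyrdal and Arcorb, Wexhal is earned (B10).
With Wexhal and Pyrdal, Marwyn is earned (B12).
With Arcorb and Marwyn, Xanjor is earned (B3).
No rule produces Sabpyr, and it is not given. Torrax would need Galdal, Wexhal, and Xanjor (B13), but Galdal is never earned. Yulwyn would need Marwyn and Torrax (B1), but Torrax is never earned.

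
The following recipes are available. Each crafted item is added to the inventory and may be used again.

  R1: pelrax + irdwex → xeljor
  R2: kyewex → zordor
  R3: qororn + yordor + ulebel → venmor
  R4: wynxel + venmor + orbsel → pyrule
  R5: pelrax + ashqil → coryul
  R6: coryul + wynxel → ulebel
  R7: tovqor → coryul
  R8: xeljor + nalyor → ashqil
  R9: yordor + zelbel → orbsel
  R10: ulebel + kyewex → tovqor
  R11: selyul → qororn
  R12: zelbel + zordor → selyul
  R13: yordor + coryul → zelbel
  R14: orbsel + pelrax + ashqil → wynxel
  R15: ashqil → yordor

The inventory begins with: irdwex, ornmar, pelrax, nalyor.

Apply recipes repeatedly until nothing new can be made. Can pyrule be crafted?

pyrule would need wynxel, venmor, and orbsel (R4), but venmor is never obtained.

No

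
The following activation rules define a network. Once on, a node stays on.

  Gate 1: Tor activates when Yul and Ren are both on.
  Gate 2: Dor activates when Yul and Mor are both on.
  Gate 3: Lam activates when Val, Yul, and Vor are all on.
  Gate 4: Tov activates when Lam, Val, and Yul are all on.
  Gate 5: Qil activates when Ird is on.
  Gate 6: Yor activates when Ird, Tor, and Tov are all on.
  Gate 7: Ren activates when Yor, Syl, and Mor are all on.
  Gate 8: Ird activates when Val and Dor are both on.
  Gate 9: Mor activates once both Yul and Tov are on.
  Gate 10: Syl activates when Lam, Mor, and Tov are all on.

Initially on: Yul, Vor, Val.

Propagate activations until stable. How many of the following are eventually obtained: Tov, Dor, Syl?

Val, Yul, and Vor are on, so Lam activates (Gate 3).
Gate 4: Lam, Val, and Yul on → Tov on.
Yul and Tov are on, so Mor activates (Gate 9).
Lam, Mor, and Tov are on, so Syl activates (Gate 10).
Yul and Mor are on, so Dor activates (Gate 2).
Tov: reached.
Dor: reached.
Syl: reached.
All 3 are reached.

3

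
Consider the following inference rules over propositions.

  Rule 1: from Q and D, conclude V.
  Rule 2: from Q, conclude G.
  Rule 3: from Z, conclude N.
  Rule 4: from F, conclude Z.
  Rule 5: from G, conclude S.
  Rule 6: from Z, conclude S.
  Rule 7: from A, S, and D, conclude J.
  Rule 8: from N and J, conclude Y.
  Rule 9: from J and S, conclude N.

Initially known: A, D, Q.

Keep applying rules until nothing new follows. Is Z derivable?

No

Z would need F (Rule 4), but F is never established.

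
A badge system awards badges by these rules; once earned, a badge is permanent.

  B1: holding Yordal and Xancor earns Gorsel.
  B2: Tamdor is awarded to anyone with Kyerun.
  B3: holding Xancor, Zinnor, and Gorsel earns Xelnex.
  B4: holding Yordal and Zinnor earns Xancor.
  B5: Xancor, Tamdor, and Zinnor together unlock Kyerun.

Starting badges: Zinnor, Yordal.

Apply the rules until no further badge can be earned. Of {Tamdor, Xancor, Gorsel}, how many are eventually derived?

2

With Yordal and Zinnor, Xancor is earned (B4).
With Yordal and Xancor, Gorsel is earned (B1).
Tamdor would need Kyerun (B2), but Kyerun is never earned.
Xancor: reached.
Gorsel: reached.
Reached: Xancor and Gorsel — 2 of the 3.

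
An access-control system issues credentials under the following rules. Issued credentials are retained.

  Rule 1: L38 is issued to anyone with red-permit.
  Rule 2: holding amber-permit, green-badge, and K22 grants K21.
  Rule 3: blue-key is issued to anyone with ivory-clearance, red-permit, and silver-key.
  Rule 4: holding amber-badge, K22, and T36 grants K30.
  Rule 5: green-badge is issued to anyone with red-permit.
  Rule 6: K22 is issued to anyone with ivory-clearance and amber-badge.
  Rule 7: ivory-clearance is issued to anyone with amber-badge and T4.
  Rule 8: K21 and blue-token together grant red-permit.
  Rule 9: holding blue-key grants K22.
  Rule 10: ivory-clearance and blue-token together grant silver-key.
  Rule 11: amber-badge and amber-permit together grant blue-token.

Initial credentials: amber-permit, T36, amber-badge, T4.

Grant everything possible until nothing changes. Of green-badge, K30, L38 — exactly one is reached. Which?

K30

Holding amber-badge and T4 grants ivory-clearance (Rule 7).
Holding ivory-clearance and amber-badge grants K22 (Rule 6).
Holding amber-badge, K22, and T36 grants K30 (Rule 4).
green-badge would need red-permit (Rule 5), but red-permit is never granted. L38 would need red-permit (Rule 1), but red-permit is never granted.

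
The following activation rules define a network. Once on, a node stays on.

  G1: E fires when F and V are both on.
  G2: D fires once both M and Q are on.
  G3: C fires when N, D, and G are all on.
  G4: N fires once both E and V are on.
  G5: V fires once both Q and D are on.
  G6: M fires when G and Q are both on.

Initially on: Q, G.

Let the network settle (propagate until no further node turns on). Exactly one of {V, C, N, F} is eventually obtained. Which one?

G6: G and Q on → M on.
M and Q are on, so D fires (G2).
Q and D are on, so V fires (G5).
C would need N, D, and G (G3), but N never turns on. No rule produces F, and it is not given. N would need E and V (G4), but E never turns on.

V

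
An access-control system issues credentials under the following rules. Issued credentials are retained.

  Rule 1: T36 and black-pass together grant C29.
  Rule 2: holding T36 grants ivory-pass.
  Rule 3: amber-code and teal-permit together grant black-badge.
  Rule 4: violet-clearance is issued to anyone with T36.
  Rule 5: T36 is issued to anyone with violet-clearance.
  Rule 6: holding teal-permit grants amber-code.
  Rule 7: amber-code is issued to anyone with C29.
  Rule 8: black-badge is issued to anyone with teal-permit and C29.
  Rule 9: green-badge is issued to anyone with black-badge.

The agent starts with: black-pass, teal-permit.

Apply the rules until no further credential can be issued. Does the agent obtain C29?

C29 would need T36 and black-pass (Rule 1), but T36 is never granted.

No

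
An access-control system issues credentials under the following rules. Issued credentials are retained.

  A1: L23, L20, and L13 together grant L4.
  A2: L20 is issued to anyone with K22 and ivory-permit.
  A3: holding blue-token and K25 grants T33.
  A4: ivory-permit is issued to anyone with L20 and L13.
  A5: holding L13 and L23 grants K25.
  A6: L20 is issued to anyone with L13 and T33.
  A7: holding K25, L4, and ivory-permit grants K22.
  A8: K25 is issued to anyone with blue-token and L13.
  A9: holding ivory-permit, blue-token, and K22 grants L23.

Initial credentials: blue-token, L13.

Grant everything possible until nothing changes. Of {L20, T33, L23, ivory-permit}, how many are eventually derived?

3

Holding blue-token and L13 grants K25 (A8).
Holding blue-token and K25 grants T33 (A3).
Holding L13 and T33 grants L20 (A6).
Holding L20 and L13 grants ivory-permit (A4).
L20: reached.
T33: reached.
L23 would need ivory-permit, blue-token, and K22 (A9), but K22 is never granted.
ivory-permit: reached.
Reached: L20, T33, and ivory-permit — 3 of the 4.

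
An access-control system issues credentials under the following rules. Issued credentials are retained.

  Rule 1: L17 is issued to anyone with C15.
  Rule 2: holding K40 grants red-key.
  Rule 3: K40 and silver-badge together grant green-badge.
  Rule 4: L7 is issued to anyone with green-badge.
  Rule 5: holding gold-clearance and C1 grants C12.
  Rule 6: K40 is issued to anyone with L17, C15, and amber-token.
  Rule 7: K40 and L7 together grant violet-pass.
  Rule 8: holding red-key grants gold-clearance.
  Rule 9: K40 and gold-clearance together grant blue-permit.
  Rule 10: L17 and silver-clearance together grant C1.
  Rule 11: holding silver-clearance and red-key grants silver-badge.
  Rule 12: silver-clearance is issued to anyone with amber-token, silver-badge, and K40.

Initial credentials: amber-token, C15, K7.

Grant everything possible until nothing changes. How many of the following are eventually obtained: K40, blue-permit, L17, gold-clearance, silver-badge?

4

Holding C15 grants L17 (Rule 1).
Holding L17, C15, and amber-token grants K40 (Rule 6).
Holding K40 grants red-key (Rule 2).
Holding red-key grants gold-clearance (Rule 8).
Holding K40 and gold-clearance grants blue-permit (Rule 9).
K40: reached.
blue-permit: reached.
L17: reached.
gold-clearance: reached.
silver-badge would need silver-clearance and red-key (Rule 11), but silver-clearance is never granted.
Reached: K40, blue-permit, L17, and gold-clearance — 4 of the 5.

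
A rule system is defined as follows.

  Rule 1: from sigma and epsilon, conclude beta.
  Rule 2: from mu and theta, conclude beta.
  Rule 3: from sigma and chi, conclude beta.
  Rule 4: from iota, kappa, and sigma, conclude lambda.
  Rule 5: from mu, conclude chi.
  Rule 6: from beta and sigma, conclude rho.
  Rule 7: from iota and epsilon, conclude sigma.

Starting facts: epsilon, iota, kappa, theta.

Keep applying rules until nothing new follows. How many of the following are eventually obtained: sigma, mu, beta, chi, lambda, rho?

4

iota and epsilon hold, so sigma follows (Rule 7).
From iota, kappa, and sigma, Rule 4 gives lambda.
From sigma and epsilon, Rule 1 gives beta.
beta and sigma hold, so rho follows (Rule 6).
sigma: reached.
No rule produces mu, and it is not given.
beta: reached.
chi would need mu (Rule 5), but mu is never established.
lambda: reached.
rho: reached.
Reached: sigma, beta, lambda, and rho — 4 of the 6.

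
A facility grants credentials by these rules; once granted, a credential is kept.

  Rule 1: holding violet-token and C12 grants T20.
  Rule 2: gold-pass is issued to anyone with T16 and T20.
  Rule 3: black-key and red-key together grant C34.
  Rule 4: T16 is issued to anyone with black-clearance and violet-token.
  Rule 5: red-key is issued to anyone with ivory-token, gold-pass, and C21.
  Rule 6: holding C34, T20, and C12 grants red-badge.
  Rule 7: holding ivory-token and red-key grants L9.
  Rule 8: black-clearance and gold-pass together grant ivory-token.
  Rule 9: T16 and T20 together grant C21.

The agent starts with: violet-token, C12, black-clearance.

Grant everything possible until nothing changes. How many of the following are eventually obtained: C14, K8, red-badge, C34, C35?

No rule produces C14, and it is not given.
No rule produces K8, and it is not given.
red-badge would need C34, T20, and C12 (Rule 6), but C34 is never granted.
C34 would need black-key and red-key (Rule 3), but black-key is never granted.
No rule produces C35, and it is not given.
None of the 5 are reached.

0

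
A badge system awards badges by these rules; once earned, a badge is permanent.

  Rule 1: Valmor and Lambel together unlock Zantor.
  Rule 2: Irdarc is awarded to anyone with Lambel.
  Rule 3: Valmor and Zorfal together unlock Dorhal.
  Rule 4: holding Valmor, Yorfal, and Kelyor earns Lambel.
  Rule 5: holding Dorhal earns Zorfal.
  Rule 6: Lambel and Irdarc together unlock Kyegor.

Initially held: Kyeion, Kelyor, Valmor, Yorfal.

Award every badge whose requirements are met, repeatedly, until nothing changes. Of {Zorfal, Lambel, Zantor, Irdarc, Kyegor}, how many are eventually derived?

4

With Valmor, Yorfal, and Kelyor, Lambel is earned (Rule 4).
With Valmor and Lambel, Zantor is earned (Rule 1).
With Lambel, Irdarc is earned (Rule 2).
With Lambel and Irdarc, Kyegor is earned (Rule 6).
Zorfal would need Dorhal (Rule 5), but Dorhal is never earned.
Lambel: reached.
Zantor: reached.
Irdarc: reached.
Kyegor: reached.
Reached: Lambel, Zantor, Irdarc, and Kyegor — 4 of the 5.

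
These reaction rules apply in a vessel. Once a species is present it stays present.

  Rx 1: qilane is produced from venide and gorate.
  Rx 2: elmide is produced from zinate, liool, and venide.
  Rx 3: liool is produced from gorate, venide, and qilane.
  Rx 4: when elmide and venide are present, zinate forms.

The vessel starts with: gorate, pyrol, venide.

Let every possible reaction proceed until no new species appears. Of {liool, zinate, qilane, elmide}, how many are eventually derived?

2

venide and gorate present → qilane forms (Rx 1).
gorate, venide, and qilane present → liool forms (Rx 3).
liool: reached.
zinate would need elmide and venide (Rx 4), but elmide never forms.
qilane: reached.
elmide would need zinate, liool, and venide (Rx 2), but zinate never forms.
Reached: liool and qilane — 2 of the 4.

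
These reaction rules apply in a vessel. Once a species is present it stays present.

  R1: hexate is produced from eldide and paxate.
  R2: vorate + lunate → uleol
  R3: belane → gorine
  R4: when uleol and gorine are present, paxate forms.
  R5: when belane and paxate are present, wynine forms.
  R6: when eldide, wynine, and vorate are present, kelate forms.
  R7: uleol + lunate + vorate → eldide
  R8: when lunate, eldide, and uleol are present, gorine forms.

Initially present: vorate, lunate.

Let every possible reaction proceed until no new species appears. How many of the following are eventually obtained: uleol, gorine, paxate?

3

vorate and lunate present → uleol forms (R2).
uleol, lunate, and vorate present → eldide forms (R7).
lunate, eldide, and uleol present → gorine forms (R8).
uleol and gorine present → paxate forms (R4).
uleol: reached.
gorine: reached.
paxate: reached.
All 3 are reached.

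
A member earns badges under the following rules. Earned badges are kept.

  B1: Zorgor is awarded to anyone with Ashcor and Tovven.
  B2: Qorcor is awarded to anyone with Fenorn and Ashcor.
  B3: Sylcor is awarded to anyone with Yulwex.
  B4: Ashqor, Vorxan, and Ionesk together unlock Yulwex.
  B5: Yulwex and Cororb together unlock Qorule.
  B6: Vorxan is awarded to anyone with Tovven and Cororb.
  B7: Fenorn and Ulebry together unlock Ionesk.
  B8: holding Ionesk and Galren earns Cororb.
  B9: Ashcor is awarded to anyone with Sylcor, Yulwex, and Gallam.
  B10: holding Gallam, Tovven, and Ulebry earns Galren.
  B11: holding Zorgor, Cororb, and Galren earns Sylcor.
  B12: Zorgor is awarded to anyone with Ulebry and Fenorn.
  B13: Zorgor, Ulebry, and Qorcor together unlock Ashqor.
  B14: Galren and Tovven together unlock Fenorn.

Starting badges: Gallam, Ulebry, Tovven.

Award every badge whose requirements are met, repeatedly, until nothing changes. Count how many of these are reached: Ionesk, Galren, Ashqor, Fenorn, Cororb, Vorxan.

5

With Gallam, Tovven, and Ulebry, Galren is earned (B10).
With Galren and Tovven, Fenorn is earned (B14).
With Fenorn and Ulebry, Ionesk is earned (B7).
With Ionesk and Galren, Cororb is earned (B8).
With Tovven and Cororb, Vorxan is earned (B6).
Ionesk: reached.
Galren: reached.
Ashqor would need Zorgor, Ulebry, and Qorcor (B13), but Qorcor is never earned.
Fenorn: reached.
Cororb: reached.
Vorxan: reached.
Reached: Ionesk, Galren, Fenorn, Cororb, and Vorxan — 5 of the 6.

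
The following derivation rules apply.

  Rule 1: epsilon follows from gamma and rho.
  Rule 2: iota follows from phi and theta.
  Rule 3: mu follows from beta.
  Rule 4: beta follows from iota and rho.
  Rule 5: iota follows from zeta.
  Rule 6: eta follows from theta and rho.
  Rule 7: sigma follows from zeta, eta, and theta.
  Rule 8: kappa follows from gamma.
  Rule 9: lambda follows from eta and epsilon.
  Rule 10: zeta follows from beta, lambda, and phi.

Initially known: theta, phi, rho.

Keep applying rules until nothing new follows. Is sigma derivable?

No

sigma would need zeta, eta, and theta (Rule 7), but zeta is never established.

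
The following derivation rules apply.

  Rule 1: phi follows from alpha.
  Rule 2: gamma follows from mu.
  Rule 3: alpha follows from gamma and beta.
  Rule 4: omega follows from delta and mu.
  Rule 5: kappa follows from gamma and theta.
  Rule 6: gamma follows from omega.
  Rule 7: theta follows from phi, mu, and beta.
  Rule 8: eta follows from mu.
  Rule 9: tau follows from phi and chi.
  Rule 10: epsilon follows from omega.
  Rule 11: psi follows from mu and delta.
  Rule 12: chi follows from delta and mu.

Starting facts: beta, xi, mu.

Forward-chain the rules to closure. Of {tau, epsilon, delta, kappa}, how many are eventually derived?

1

mu holds, so gamma follows (Rule 2).
From gamma and beta, Rule 3 gives alpha.
From alpha, Rule 1 gives phi.
From phi, mu, and beta, Rule 7 gives theta.
gamma and theta hold, so kappa follows (Rule 5).
tau would need phi and chi (Rule 9), but chi is never established.
epsilon would need omega (Rule 10), but omega is never established.
No rule produces delta, and it is not given.
kappa: reached.
Reached: kappa — 1 of the 4.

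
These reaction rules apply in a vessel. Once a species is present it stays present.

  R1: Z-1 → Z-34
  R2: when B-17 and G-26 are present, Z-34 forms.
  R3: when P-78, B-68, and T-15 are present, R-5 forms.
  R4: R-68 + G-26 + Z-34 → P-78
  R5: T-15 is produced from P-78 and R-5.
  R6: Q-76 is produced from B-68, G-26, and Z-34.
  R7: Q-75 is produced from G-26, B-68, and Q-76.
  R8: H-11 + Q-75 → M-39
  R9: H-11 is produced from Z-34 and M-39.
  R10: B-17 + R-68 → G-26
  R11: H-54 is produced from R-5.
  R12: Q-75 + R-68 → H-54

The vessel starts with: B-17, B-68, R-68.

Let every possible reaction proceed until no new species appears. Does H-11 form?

No

H-11 would need Z-34 and M-39 (R9), but M-39 never forms.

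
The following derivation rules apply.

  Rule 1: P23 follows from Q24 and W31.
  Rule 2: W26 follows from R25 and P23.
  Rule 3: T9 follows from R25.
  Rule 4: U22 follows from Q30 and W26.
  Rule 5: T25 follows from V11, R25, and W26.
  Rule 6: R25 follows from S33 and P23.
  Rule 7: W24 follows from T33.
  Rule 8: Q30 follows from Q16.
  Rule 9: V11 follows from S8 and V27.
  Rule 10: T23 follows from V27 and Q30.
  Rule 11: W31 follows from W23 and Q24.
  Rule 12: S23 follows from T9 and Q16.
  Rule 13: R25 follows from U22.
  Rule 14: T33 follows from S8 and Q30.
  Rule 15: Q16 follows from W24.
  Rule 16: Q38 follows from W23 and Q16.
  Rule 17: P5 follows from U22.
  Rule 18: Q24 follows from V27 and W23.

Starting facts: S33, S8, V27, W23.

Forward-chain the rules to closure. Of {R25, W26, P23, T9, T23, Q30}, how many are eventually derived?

V27 and W23 hold, so Q24 follows (Rule 18).
W23 and Q24 hold, so W31 follows (Rule 11).
From Q24 and W31, Rule 1 gives P23.
From S33 and P23, Rule 6 gives R25.
From R25 and P23, Rule 2 gives W26.
R25 holds, so T9 follows (Rule 3).
R25: reached.
W26: reached.
P23: reached.
T9: reached.
T23 would need V27 and Q30 (Rule 10), but Q30 is never established.
Q30 would need Q16 (Rule 8), but Q16 is never established.
Reached: R25, W26, P23, and T9 — 4 of the 6.

4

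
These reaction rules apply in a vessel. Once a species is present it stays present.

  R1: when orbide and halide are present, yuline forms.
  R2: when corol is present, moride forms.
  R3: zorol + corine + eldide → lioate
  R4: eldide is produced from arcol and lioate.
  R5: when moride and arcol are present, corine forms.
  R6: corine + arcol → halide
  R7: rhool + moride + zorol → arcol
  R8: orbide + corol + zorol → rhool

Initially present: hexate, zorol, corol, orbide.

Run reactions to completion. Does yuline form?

corol present → moride forms (R2).
orbide, corol, and zorol present → rhool forms (R8).
rhool, moride, and zorol present → arcol forms (R7).
moride and arcol present → corine forms (R5).
corine and arcol present → halide forms (R6).
orbide and halide present → yuline forms (R1).

Yes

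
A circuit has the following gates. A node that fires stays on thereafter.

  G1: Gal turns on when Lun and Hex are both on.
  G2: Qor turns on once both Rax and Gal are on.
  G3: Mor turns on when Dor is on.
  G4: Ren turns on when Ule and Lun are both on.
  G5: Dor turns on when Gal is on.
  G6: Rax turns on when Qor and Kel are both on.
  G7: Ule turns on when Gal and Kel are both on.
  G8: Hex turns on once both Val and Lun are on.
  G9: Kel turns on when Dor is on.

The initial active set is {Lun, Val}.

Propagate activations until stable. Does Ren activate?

Val and Lun are on, so Hex turns on (G8).
G1: Lun and Hex on → Gal on.
G5: Gal on → Dor on.
Dor is on, so Kel turns on (G9).
Gal and Kel are on, so Ule turns on (G7).
Ule and Lun are on, so Ren turns on (G4).

Yes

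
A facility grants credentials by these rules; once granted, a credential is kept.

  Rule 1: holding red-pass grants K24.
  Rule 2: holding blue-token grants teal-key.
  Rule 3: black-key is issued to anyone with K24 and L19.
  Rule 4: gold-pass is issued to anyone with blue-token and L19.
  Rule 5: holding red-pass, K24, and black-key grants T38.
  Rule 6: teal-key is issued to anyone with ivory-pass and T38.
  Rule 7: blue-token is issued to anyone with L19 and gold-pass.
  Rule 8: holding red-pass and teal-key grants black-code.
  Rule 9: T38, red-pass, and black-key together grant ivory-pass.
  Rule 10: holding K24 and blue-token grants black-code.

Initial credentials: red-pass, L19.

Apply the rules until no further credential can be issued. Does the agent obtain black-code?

Holding red-pass grants K24 (Rule 1).
Holding K24 and L19 grants black-key (Rule 3).
Holding red-pass, K24, and black-key grants T38 (Rule 5).
Holding T38, red-pass, and black-key grants ivory-pass (Rule 9).
Holding ivory-pass and T38 grants teal-key (Rule 6).
Holding red-pass and teal-key grants black-code (Rule 8).

Yes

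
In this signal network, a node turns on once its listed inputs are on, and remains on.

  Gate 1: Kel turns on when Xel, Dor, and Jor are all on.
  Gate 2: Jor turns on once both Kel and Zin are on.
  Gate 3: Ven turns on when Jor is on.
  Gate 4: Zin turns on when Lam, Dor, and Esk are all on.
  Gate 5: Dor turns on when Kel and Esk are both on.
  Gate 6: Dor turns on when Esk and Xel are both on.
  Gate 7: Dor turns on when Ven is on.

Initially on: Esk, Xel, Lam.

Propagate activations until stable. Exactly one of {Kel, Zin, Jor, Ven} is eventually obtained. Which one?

Zin

Esk and Xel are on, so Dor turns on (Gate 6).
Gate 4: Lam, Dor, and Esk on → Zin on.
Kel would need Xel, Dor, and Jor (Gate 1), but Jor never turns on. Jor would need Kel and Zin (Gate 2), but Kel never turns on. Ven would need Jor (Gate 3), but Jor never turns on.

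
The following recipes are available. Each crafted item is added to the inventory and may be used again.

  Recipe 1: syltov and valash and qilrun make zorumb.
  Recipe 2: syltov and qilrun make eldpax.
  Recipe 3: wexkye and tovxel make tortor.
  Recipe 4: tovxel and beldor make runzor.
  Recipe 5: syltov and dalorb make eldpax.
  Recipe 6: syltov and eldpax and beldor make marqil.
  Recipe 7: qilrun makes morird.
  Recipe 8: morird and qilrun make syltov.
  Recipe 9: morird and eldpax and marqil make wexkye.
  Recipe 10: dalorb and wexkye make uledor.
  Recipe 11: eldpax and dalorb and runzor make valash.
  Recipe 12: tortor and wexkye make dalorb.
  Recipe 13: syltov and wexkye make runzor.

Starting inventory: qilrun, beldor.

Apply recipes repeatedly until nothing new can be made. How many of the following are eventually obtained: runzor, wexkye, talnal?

2

Using Recipe 7, qilrun makes morird.
Using Recipe 8, morird and qilrun make syltov.
Using Recipe 2, syltov and qilrun make eldpax.
Using Recipe 6, syltov, eldpax, and beldor make marqil.
Using Recipe 9, morird, eldpax, and marqil make wexkye.
Using Recipe 13, syltov and wexkye make runzor.
runzor: reached.
wexkye: reached.
No rule produces talnal, and it is not given.
Reached: runzor and wexkye — 2 of the 3.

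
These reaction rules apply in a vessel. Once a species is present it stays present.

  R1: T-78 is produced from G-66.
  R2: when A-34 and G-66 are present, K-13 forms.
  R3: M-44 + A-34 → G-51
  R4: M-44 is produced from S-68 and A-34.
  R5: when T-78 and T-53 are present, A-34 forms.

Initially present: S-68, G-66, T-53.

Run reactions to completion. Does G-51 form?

G-66 present → T-78 forms (R1).
T-78 and T-53 present → A-34 forms (R5).
S-68 and A-34 present → M-44 forms (R4).
M-44 and A-34 present → G-51 forms (R3).

Yes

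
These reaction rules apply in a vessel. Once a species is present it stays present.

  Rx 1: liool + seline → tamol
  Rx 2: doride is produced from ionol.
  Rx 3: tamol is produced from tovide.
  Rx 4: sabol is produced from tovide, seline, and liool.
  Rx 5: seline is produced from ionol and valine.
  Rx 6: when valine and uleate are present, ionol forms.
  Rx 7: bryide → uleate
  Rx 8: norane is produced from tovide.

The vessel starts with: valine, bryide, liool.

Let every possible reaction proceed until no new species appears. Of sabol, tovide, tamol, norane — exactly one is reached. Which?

bryide present → uleate forms (Rx 7).
valine and uleate present → ionol forms (Rx 6).
ionol and valine present → seline forms (Rx 5).
liool and seline present → tamol forms (Rx 1).
norane would need tovide (Rx 8), but tovide never forms. No rule produces tovide, and it is not given. sabol would need tovide, seline, and liool (Rx 4), but tovide never forms.

tamol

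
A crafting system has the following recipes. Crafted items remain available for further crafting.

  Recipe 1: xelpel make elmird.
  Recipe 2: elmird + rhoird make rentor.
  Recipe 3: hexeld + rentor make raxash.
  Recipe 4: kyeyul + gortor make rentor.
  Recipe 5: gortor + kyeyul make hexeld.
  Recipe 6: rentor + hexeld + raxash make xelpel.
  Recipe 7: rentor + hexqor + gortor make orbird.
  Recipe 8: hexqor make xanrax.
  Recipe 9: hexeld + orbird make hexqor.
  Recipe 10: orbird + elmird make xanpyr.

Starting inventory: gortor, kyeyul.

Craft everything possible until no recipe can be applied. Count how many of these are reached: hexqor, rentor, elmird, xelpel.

Using Recipe 5, gortor and kyeyul make hexeld.
Using Recipe 4, kyeyul and gortor make rentor.
Using Recipe 3, hexeld and rentor make raxash.
rentor + hexeld + raxash → xelpel (Recipe 6).
xelpel → elmird (Recipe 1).
hexqor would need hexeld and orbird (Recipe 9), but orbird is never obtained.
rentor: reached.
elmird: reached.
xelpel: reached.
Reached: rentor, elmird, and xelpel — 3 of the 4.

3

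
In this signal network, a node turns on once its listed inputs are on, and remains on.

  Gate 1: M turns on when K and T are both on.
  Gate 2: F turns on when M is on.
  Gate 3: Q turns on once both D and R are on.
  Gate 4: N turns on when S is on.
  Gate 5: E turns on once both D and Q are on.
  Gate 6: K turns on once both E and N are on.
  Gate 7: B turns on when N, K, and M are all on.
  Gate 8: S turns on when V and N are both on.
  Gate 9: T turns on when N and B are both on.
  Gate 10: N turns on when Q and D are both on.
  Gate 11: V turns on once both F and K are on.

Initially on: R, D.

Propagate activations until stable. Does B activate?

B would need N, K, and M (Gate 7), but M never turns on.

No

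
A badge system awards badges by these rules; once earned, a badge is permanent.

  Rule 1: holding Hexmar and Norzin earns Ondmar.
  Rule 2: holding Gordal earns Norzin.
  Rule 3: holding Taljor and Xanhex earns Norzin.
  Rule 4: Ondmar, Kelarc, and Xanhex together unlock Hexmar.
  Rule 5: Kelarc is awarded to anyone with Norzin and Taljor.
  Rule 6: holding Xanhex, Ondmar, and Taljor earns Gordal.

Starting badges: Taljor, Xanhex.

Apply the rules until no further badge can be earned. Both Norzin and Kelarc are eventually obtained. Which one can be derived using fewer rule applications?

Norzin

Norzin: With Taljor and Xanhex, Norzin is earned (Rule 3). [1 rule application]
Kelarc: With Taljor and Xanhex, Norzin is earned (Rule 3). With Norzin and Taljor, Kelarc is earned (Rule 5). [2 rule applications]
Norzin needs fewer.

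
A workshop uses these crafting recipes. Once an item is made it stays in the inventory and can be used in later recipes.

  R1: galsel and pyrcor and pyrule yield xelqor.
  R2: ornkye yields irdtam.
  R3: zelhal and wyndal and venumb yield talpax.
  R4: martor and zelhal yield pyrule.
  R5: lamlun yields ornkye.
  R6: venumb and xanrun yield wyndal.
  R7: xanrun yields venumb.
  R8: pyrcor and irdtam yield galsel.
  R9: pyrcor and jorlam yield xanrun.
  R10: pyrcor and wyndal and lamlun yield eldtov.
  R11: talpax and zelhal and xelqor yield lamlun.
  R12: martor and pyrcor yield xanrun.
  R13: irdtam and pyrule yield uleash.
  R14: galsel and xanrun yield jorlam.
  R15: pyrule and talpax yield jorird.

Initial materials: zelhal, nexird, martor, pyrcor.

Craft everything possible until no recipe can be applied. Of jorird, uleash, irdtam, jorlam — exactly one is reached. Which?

martor and zelhal → pyrule (R4).
Using R12, martor and pyrcor make xanrun.
Using R7, xanrun makes venumb.
Using R6, venumb and xanrun make wyndal.
zelhal and wyndal and venumb → talpax (R3).
Using R15, pyrule and talpax make jorird.
jorlam would need galsel and xanrun (R14), but galsel is never obtained. irdtam would need ornkye (R2), but ornkye is never obtained. uleash would need irdtam and pyrule (R13), but irdtam is never obtained.

jorird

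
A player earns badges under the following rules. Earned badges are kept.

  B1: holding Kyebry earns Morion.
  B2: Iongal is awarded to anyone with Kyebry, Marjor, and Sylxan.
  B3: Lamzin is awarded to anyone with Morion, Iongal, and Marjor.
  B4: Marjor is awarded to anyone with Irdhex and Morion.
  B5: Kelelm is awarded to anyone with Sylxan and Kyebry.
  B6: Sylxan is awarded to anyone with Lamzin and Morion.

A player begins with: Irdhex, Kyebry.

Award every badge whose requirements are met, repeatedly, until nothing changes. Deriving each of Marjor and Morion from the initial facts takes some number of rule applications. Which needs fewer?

Morion: With Kyebry, Morion is earned (B1). [1 rule application]
Marjor: With Kyebry, Morion is earned (B1). With Irdhex and Morion, Marjor is earned (B4). [2 rule applications]
Morion needs fewer.

Morion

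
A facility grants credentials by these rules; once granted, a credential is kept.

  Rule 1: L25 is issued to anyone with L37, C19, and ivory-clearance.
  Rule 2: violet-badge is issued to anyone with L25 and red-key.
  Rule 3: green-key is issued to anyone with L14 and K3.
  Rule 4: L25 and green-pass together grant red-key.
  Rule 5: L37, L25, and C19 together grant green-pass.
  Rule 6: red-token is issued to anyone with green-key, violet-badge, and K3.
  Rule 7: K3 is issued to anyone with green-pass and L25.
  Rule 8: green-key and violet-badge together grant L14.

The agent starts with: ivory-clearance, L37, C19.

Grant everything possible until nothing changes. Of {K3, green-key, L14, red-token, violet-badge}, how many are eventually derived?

2

Holding L37, C19, and ivory-clearance grants L25 (Rule 1).
Holding L37, L25, and C19 grants green-pass (Rule 5).
Holding green-pass and L25 grants K3 (Rule 7).
Holding L25 and green-pass grants red-key (Rule 4).
Holding L25 and red-key grants violet-badge (Rule 2).
K3: reached.
green-key would need L14 and K3 (Rule 3), but L14 is never granted.
L14 would need green-key and violet-badge (Rule 8), but green-key is never granted.
red-token would need green-key, violet-badge, and K3 (Rule 6), but green-key is never granted.
violet-badge: reached.
Reached: K3 and violet-badge — 2 of the 5.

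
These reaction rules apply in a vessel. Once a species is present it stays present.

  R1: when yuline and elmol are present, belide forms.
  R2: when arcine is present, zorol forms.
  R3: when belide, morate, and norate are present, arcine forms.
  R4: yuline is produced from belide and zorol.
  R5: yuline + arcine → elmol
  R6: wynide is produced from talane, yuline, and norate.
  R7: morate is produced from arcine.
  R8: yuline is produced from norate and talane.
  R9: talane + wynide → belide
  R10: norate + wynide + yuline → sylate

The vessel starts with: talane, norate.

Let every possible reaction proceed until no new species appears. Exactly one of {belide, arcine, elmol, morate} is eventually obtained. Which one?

belide

norate and talane present → yuline forms (R8).
talane, yuline, and norate present → wynide forms (R6).
talane and wynide present → belide forms (R9).
morate would need arcine (R7), but arcine never forms. elmol would need yuline and arcine (R5), but arcine never forms. arcine would need belide, morate, and norate (R3), but morate never forms.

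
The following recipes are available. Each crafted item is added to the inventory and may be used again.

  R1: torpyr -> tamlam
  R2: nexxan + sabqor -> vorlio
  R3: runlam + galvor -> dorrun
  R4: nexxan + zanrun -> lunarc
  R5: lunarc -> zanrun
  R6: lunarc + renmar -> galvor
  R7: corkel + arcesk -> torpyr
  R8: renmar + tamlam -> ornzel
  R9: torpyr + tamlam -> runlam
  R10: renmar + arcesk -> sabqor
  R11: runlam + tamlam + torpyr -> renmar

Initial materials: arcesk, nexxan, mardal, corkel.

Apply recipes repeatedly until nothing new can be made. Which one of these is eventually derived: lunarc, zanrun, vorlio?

vorlio

Using R7, corkel and arcesk make torpyr.
Using R1, torpyr makes tamlam.
Using R9, torpyr and tamlam make runlam.
Using R11, runlam, tamlam, and torpyr make renmar.
renmar + arcesk -> sabqor (R10).
nexxan + sabqor -> vorlio (R2).
zanrun would need lunarc (R5), but lunarc is never obtained. lunarc would need nexxan and zanrun (R4), but zanrun is never obtained.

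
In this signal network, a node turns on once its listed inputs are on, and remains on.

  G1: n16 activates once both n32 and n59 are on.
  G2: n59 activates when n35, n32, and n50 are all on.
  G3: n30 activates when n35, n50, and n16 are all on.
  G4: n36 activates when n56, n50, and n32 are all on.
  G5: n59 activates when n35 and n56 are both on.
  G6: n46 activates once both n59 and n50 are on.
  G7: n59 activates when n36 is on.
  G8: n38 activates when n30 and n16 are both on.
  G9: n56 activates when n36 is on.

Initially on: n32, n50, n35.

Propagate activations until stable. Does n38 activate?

Yes

G2: n35, n32, and n50 on → n59 on.
G1: n32 and n59 on → n16 on.
G3: n35, n50, and n16 on → n30 on.
n30 and n16 are on, so n38 activates (G8).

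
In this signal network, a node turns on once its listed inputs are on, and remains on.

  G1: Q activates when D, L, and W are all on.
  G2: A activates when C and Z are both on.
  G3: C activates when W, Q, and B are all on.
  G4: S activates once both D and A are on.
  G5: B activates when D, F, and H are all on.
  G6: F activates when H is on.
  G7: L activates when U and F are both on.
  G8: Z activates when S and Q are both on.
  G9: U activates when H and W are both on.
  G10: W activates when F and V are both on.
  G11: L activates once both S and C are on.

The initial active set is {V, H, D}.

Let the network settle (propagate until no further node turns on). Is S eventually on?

No

S would need D and A (G4), but A never turns on.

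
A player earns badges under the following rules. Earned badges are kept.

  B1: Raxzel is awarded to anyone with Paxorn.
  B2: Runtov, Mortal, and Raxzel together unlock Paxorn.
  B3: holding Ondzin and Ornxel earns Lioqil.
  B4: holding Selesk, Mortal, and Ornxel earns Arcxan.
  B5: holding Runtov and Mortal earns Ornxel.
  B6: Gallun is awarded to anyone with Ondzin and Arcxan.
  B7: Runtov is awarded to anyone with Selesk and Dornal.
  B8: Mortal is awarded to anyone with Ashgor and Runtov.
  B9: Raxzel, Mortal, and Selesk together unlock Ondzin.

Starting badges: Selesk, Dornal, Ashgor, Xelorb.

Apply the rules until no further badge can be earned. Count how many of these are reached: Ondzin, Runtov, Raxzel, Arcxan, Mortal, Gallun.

With Selesk and Dornal, Runtov is earned (B7).
With Ashgor and Runtov, Mortal is earned (B8).
With Runtov and Mortal, Ornxel is earned (B5).
With Selesk, Mortal, and Ornxel, Arcxan is earned (B4).
Ondzin would need Raxzel, Mortal, and Selesk (B9), but Raxzel is never earned.
Runtov: reached.
Raxzel would need Paxorn (B1), but Paxorn is never earned.
Arcxan: reached.
Mortal: reached.
Gallun would need Ondzin and Arcxan (B6), but Ondzin is never earned.
Reached: Runtov, Arcxan, and Mortal — 3 of the 6.

3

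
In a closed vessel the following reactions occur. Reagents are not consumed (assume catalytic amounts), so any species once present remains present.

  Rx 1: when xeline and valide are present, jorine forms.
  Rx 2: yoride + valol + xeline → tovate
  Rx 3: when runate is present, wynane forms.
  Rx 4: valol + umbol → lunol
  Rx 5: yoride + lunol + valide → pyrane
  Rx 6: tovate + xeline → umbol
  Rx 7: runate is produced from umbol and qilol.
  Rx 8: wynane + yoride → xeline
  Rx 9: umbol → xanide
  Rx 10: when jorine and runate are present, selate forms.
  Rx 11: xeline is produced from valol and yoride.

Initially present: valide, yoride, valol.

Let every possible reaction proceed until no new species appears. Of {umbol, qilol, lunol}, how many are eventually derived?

2

valol and yoride present → xeline forms (Rx 11).
yoride, valol, and xeline present → tovate forms (Rx 2).
tovate and xeline present → umbol forms (Rx 6).
valol and umbol present → lunol forms (Rx 4).
umbol: reached.
No rule produces qilol, and it is not given.
lunol: reached.
Reached: umbol and lunol — 2 of the 3.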